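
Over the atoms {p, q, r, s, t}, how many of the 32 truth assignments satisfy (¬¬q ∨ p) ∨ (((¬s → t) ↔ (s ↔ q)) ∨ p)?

Initial set: {T ((¬¬q ∨ p) ∨ (((¬s → t) ↔ (s ↔ q)) ∨ p))}.
T ((¬¬q ∨ p) ∨ (((¬s → t) ↔ (s ↔ q)) ∨ p)): β-rule — branch into T (¬¬q ∨ p)  //  T (((¬s → t) ↔ (s ↔ q)) ∨ p).
  branch 1 (add T (¬¬q ∨ p)):
    T (¬¬q ∨ p): β-rule — branch into T ¬¬q  //  T p.
      branch 1.1 (add T ¬¬q):
        T ¬¬q: drop double negation, giving T q.
        ○ open, literals {q=1}.
      branch 1.2 (add T p):
        ○ open, literals {p=1}.
  branch 2 (add T (((¬s → t) ↔ (s ↔ q)) ∨ p)):
    T (((¬s → t) ↔ (s ↔ q)) ∨ p): β-rule — branch into T ((¬s → t) ↔ (s ↔ q))  //  T p.
      branch 2.1 (add T ((¬s → t) ↔ (s ↔ q))):
        T ((¬s → t) ↔ (s ↔ q)): β-rule — branch into T (¬s → t), T (s ↔ q)  //  F (¬s → t), F (s ↔ q).
          branch 2.1.1 (add T (¬s → t), T (s ↔ q)):
            T (¬s → t): β-rule — branch into F ¬s  //  T t.
              branch 2.1.1.1 (add F ¬s):
                T (s ↔ q): β-rule — branch into T s, T q  //  F s, F q.
                  branch 2.1.1.1.1 (add T s, T q):
                    ○ open, literals {q=1, s=1}.
                  branch 2.1.1.1.2 (add F s, F q):
                    × closes — contains both s and ¬s.
              branch 2.1.1.2 (add T t):
                T (s ↔ q): β-rule — branch into T s, T q  //  F s, F q.
                  branch 2.1.1.2.1 (add T s, T q):
                    ○ open, literals {q=1, s=1, t=1}.
                  branch 2.1.1.2.2 (add F s, F q):
                    ○ open, literals {q=0, s=0, t=1}.
          branch 2.1.2 (add F (¬s → t), F (s ↔ q)):
            F (¬s → t): α-rule — add T ¬s, F t.
            F (s ↔ q): β-rule — branch into T s, F q  //  F s, T q.
              branch 2.1.2.1 (add T s, F q):
                × closes — contains both s and ¬s.
              branch 2.1.2.2 (add F s, T q):
                ○ open, literals {q=1, s=0, t=0}.
      branch 2.2 (add T p):
        ○ open, literals {p=1}.
2 branches closed, 7 open.
Each open branch fixes some atoms; the unmentioned ones are free. Counting distinct full assignments: branch {q=1} (p, r, s, t) contributes 16 new; branch {p=1} (q, r, s, t) contributes 8 new; branch {q=1, s=1} (p, r, t) contributes 0 new; branch {q=1, s=1, t=1} (p, r) contributes 0 new; branch {q=0, s=0, t=1} (p, r) contributes 2 new; branch {q=1, s=0, t=0} (p, r) contributes 0 new; branch {p=1} (q, r, s, t) contributes 0 new. Total: 26.

26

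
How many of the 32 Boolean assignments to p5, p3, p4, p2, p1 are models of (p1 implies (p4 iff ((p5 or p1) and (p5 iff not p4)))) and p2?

12

Initial set: {((p1 implies (p4 iff ((p5 or p1) and (p5 iff not p4)))) and p2)}.
((p1 implies (p4 iff ((p5 or p1) and (p5 iff not p4)))) and p2): α-rule — add (p1 implies (p4 iff ((p5 or p1) and (p5 iff not p4)))), p2.
(p1 implies (p4 iff ((p5 or p1) and (p5 iff not p4)))): β-rule — branch into not p1  //  (p4 iff ((p5 or p1) and (p5 iff not p4))).
  branch 1 (add not p1):
    ○ open, literals {p1=false, p2=true}.
  branch 2 (add (p4 iff ((p5 or p1) and (p5 iff not p4)))):
    (p4 iff ((p5 or p1) and (p5 iff not p4))): β-rule — branch into p4, ((p5 or p1) and (p5 iff not p4))  //  not p4, not ((p5 or p1) and (p5 iff not p4)).
      branch 2.1 (add p4, ((p5 or p1) and (p5 iff not p4))):
        ((p5 or p1) and (p5 iff not p4)): α-rule — add (p5 or p1), (p5 iff not p4).
        (p5 or p1): β-rule — branch into p5  //  p1.
          branch 2.1.1 (add p5):
            (p5 iff not p4): β-rule — branch into p5, not p4  //  not p5, not not p4.
              branch 2.1.1.1 (add p5, not p4):
                × closes — contains both p4 and not p4.
              branch 2.1.1.2 (add not p5, not not p4):
                × closes — contains both p5 and not p5.
          branch 2.1.2 (add p1):
            (p5 iff not p4): β-rule — branch into p5, not p4  //  not p5, not not p4.
              branch 2.1.2.1 (add p5, not p4):
                × closes — contains both p4 and not p4.
              branch 2.1.2.2 (add not p5, not not p4):
                ○ open, literals {p1=true, p2=true, p4=true, p5=false}.
      branch 2.2 (add not p4, not ((p5 or p1) and (p5 iff not p4))):
        not ((p5 or p1) and (p5 iff not p4)): β-rule — branch into not (p5 or p1)  //  not (p5 iff not p4).
          branch 2.2.1 (add not (p5 or p1)):
            not (p5 or p1): α-rule — add not p5, not p1.
            ○ open, literals {p1=false, p2=true, p4=false, p5=false}.
          branch 2.2.2 (add not (p5 iff not p4)):
            not (p5 iff not p4): β-rule — branch into p5, not not p4  //  not p5, not p4.
              branch 2.2.2.1 (add p5, not not p4):
                × closes — contains both p4 and not p4.
              branch 2.2.2.2 (add not p5, not p4):
                ○ open, literals {p2=true, p4=false, p5=false}.
4 branches closed, 4 open.
Each open branch fixes some atoms; the unmentioned ones are free. Counting distinct full assignments: branch {p1=false, p2=true} (p5, p3, p4) contributes 8 new; branch {p1=true, p2=true, p4=true, p5=false} (p3) contributes 2 new; branch {p1=false, p2=true, p4=false, p5=false} (p3) contributes 0 new; branch {p2=true, p4=false, p5=false} (p3, p1) contributes 2 new. Total: 12.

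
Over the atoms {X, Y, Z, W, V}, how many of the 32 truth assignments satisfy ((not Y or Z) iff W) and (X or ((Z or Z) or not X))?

16

Initial set: {(((not Y or Z) iff W) and (X or ((Z or Z) or not X)))}.
(((not Y or Z) iff W) and (X or ((Z or Z) or not X))): α-rule — add ((not Y or Z) iff W), (X or ((Z or Z) or not X)).
((not Y or Z) iff W): β-rule — branch into (not Y or Z), W  //  not (not Y or Z), not W.
  branch 1 (add (not Y or Z), W):
    (X or ((Z or Z) or not X)): β-rule — branch into X  //  ((Z or Z) or not X).
      branch 1.1 (add X):
        (not Y or Z): β-rule — branch into not Y  //  Z.
          branch 1.1.1 (add not Y):
            ○ open, literals {W=1, X=1, Y=0}.
          branch 1.1.2 (add Z):
            ○ open, literals {W=1, X=1, Z=1}.
      branch 1.2 (add ((Z or Z) or not X)):
        (not Y or Z): β-rule — branch into not Y  //  Z.
          branch 1.2.1 (add not Y):
            ((Z or Z) or not X): β-rule — branch into (Z or Z)  //  not X.
              branch 1.2.1.1 (add (Z or Z)):
                (Z or Z): β-rule — branch into Z  //  Z.
                  branch 1.2.1.1.1 (add Z):
                    ○ open, literals {W=1, Y=0, Z=1}.
                  branch 1.2.1.1.2 (add Z):
                    ○ open, literals {W=1, Y=0, Z=1}.
              branch 1.2.1.2 (add not X):
                ○ open, literals {W=1, X=0, Y=0}.
          branch 1.2.2 (add Z):
            ((Z or Z) or not X): β-rule — branch into (Z or Z)  //  not X.
              branch 1.2.2.1 (add (Z or Z)):
                (Z or Z): β-rule — branch into Z  //  Z.
                  branch 1.2.2.1.1 (add Z):
                    ○ open, literals {W=1, Z=1}.
                  branch 1.2.2.1.2 (add Z):
                    ○ open, literals {W=1, Z=1}.
              branch 1.2.2.2 (add not X):
                ○ open, literals {W=1, X=0, Z=1}.
  branch 2 (add not (not Y or Z), not W):
    not (not Y or Z): α-rule — add not not Y, not Z.
    (X or ((Z or Z) or not X)): β-rule — branch into X  //  ((Z or Z) or not X).
      branch 2.1 (add X):
        ○ open, literals {W=0, X=1, Y=1, Z=0}.
      branch 2.2 (add ((Z or Z) or not X)):
        ((Z or Z) or not X): β-rule — branch into (Z or Z)  //  not X.
          branch 2.2.1 (add (Z or Z)):
            (Z or Z): β-rule — branch into Z  //  Z.
              branch 2.2.1.1 (add Z):
                × closes — contains both Z and not Z.
              branch 2.2.1.2 (add Z):
                × closes — contains both Z and not Z.
          branch 2.2.2 (add not X):
            ○ open, literals {W=0, X=0, Y=1, Z=0}.
2 branches closed, 10 open.
Each open branch fixes some atoms; the unmentioned ones are free. Counting distinct full assignments: branch {W=1, X=1, Y=0} (Z, V) contributes 4 new; branch {W=1, X=1, Z=1} (Y, V) contributes 2 new; branch {W=1, Y=0, Z=1} (X, V) contributes 2 new; branch {W=1, Y=0, Z=1} (X, V) contributes 0 new; branch {W=1, X=0, Y=0} (Z, V) contributes 2 new; branch {W=1, Z=1} (X, Y, V) contributes 2 new; branch {W=1, Z=1} (X, Y, V) contributes 0 new; branch {W=1, X=0, Z=1} (Y, V) contributes 0 new; branch {W=0, X=1, Y=1, Z=0} (V) contributes 2 new; branch {W=0, X=0, Y=1, Z=0} (V) contributes 2 new. Total: 16.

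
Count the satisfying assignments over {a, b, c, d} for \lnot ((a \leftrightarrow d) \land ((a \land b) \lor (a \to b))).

Initial set: {\lnot ((a \leftrightarrow d) \land ((a \land b) \lor (a \to b)))}.
\lnot ((a \leftrightarrow d) \land ((a \land b) \lor (a \to b))): β-rule — branch into \lnot (a \leftrightarrow d)  //  \lnot ((a \land b) \lor (a \to b)).
  branch 1 (add \lnot (a \leftrightarrow d)):
    \lnot (a \leftrightarrow d): β-rule — branch into a, \lnot d  //  \lnot a, d.
      branch 1.1 (add a, \lnot d):
        ○ open, literals {a=T, d=F}.
      branch 1.2 (add \lnot a, d):
        ○ open, literals {a=F, d=T}.
  branch 2 (add \lnot ((a \land b) \lor (a \to b))):
    \lnot ((a \land b) \lor (a \to b)): α-rule — add \lnot (a \land b), \lnot (a \to b).
    \lnot (a \to b): α-rule — add a, \lnot b.
    \lnot (a \land b): β-rule — branch into \lnot a  //  \lnot b.
      branch 2.1 (add \lnot a):
        × closes — contains both a and \lnot a.
      branch 2.2 (add \lnot b):
        ○ open, literals {a=T, b=F}.
1 branch closed, 3 open.
Each open branch fixes some atoms; the unmentioned ones are free. Counting distinct full assignments: branch {a=T, d=F} (b, c) contributes 4 new; branch {a=F, d=T} (b, c) contributes 4 new; branch {a=T, b=F} (c, d) contributes 2 new. Total: 10.

10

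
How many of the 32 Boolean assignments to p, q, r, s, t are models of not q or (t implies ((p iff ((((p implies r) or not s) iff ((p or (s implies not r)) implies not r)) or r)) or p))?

Initial set: {(not q or (t implies ((p iff ((((p implies r) or not s) iff ((p or (s implies not r)) implies not r)) or r)) or p)))}.
(not q or (t implies ((p iff ((((p implies r) or not s) iff ((p or (s implies not r)) implies not r)) or r)) or p))): β-rule — branch into not q  //  (t implies ((p iff ((((p implies r) or not s) iff ((p or (s implies not r)) implies not r)) or r)) or p)).
  branch 1 (add not q):
    ○ open, literals {q=false}.
  branch 2 (add (t implies ((p iff ((((p implies r) or not s) iff ((p or (s implies not r)) implies not r)) or r)) or p))):
    (t implies ((p iff ((((p implies r) or not s) iff ((p or (s implies not r)) implies not r)) or r)) or p)): β-rule — branch into not t  //  ((p iff ((((p implies r) or not s) iff ((p or (s implies not r)) implies not r)) or r)) or p).
      branch 2.1 (add not t):
        ○ open, literals {t=false}.
      branch 2.2 (add ((p iff ((((p implies r) or not s) iff ((p or (s implies not r)) implies not r)) or r)) or p)):
        ((p iff ((((p implies r) or not s) iff ((p or (s implies not r)) implies not r)) or r)) or p): β-rule — branch into (p iff ((((p implies r) or not s) iff ((p or (s implies not r)) implies not r)) or r))  //  p.
          branch 2.2.1 (add (p iff ((((p implies r) or not s) iff ((p or (s implies not r)) implies not r)) or r))):
            (p iff ((((p implies r) or not s) iff ((p or (s implies not r)) implies not r)) or r)): β-rule — branch into p, ((((p implies r) or not s) iff ((p or (s implies not r)) implies not r)) or r)  //  not p, not ((((p implies r) or not s) iff ((p or (s implies not r)) implies not r)) or r).
              branch 2.2.1.1 (add p, ((((p implies r) or not s) iff ((p or (s implies not r)) implies not r)) or r)):
                ((((p implies r) or not s) iff ((p or (s implies not r)) implies not r)) or r): β-rule — branch into (((p implies r) or not s) iff ((p or (s implies not r)) implies not r))  //  r.
                  branch 2.2.1.1.1 (add (((p implies r) or not s) iff ((p or (s implies not r)) implies not r))):
                    (((p implies r) or not s) iff ((p or (s implies not r)) implies not r)): β-rule — branch into ((p implies r) or not s), ((p or (s implies not r)) implies not r)  //  not ((p implies r) or not s), not ((p or (s implies not r)) implies not r).
                      branch 2.2.1.1.1.1 (add ((p implies r) or not s), ((p or (s implies not r)) implies not r)):
                        ((p implies r) or not s): β-rule — branch into (p implies r)  //  not s.
                          branch 2.2.1.1.1.1.1 (add (p implies r)):
                            ((p or (s implies not r)) implies not r): β-rule — branch into not (p or (s implies not r))  //  not r.
                              branch 2.2.1.1.1.1.1.1 (add not (p or (s implies not r))):
                                not (p or (s implies not r)): α-rule — add not p, not (s implies not r).
                                × closes — contains both p and not p.
                              branch 2.2.1.1.1.1.1.2 (add not r):
                                (p implies r): β-rule — branch into not p  //  r.
                                  branch 2.2.1.1.1.1.1.2.1 (add not p):
                                    × closes — contains both p and not p.
                                  branch 2.2.1.1.1.1.1.2.2 (add r):
                                    × closes — contains both r and not r.
                          branch 2.2.1.1.1.1.2 (add not s):
                            ((p or (s implies not r)) implies not r): β-rule — branch into not (p or (s implies not r))  //  not r.
                              branch 2.2.1.1.1.1.2.1 (add not (p or (s implies not r))):
                                not (p or (s implies not r)): α-rule — add not p, not (s implies not r).
                                × closes — contains both p and not p.
                              branch 2.2.1.1.1.1.2.2 (add not r):
                                ○ open, literals {p=true, r=false, s=false}.
                      branch 2.2.1.1.1.2 (add not ((p implies r) or not s), not ((p or (s implies not r)) implies not r)):
                        not ((p implies r) or not s): α-rule — add not (p implies r), not not s.
                        not ((p or (s implies not r)) implies not r): α-rule — add (p or (s implies not r)), not not r.
                        not (p implies r): α-rule — add p, not r.
                        × closes — contains both r and not r.
                  branch 2.2.1.1.2 (add r):
                    ○ open, literals {p=true, r=true}.
              branch 2.2.1.2 (add not p, not ((((p implies r) or not s) iff ((p or (s implies not r)) implies not r)) or r)):
                not ((((p implies r) or not s) iff ((p or (s implies not r)) implies not r)) or r): α-rule — add not (((p implies r) or not s) iff ((p or (s implies not r)) implies not r)), not r.
                not (((p implies r) or not s) iff ((p or (s implies not r)) implies not r)): β-rule — branch into ((p implies r) or not s), not ((p or (s implies not r)) implies not r)  //  not ((p implies r) or not s), ((p or (s implies not r)) implies not r).
                  branch 2.2.1.2.1 (add ((p implies r) or not s), not ((p or (s implies not r)) implies not r)):
                    not ((p or (s implies not r)) implies not r): α-rule — add (p or (s implies not r)), not not r.
                    × closes — contains both r and not r.
                  branch 2.2.1.2.2 (add not ((p implies r) or not s), ((p or (s implies not r)) implies not r)):
                    not ((p implies r) or not s): α-rule — add not (p implies r), not not s.
                    not (p implies r): α-rule — add p, not r.
                    × closes — contains both p and not p.
          branch 2.2.2 (add p):
            ○ open, literals {p=true}.
7 branches closed, 5 open.
Each open branch fixes some atoms; the unmentioned ones are free. Counting distinct full assignments: branch {q=false} (p, r, s, t) contributes 16 new; branch {t=false} (p, q, r, s) contributes 8 new; branch {p=true, r=false, s=false} (q, t) contributes 1 new; branch {p=true, r=true} (q, s, t) contributes 2 new; branch {p=true} (q, r, s, t) contributes 1 new. Total: 28.

28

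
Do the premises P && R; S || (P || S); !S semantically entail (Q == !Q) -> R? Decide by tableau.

Initial set: {(P && R); (S || (P || S)); !S; !((Q == !Q) -> R)}.
(P && R): α-rule — add P, R.
!((Q == !Q) -> R): α-rule — add (Q == !Q), !R.
× closes — contains both R and !R.
All 1 branch closes.
Every branch closed, so the premises entail the conclusion.

Yes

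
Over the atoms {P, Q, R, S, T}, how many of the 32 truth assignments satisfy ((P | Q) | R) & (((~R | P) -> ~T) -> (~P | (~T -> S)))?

Initial set: {(((P | Q) | R) & (((~R | P) -> ~T) -> (~P | (~T -> S))))}.
(((P | Q) | R) & (((~R | P) -> ~T) -> (~P | (~T -> S)))): α-rule — add ((P | Q) | R), (((~R | P) -> ~T) -> (~P | (~T -> S))).
((P | Q) | R): β-rule — branch into (P | Q)  //  R.
  branch 1 (add (P | Q)):
    (((~R | P) -> ~T) -> (~P | (~T -> S))): β-rule — branch into ~((~R | P) -> ~T)  //  (~P | (~T -> S)).
      branch 1.1 (add ~((~R | P) -> ~T)):
        ~((~R | P) -> ~T): α-rule — add (~R | P), ~~T.
        (P | Q): β-rule — branch into P  //  Q.
          branch 1.1.1 (add P):
            (~R | P): β-rule — branch into ~R  //  P.
              branch 1.1.1.1 (add ~R):
                ○ open, literals {P=T, R=F, T=T}.
              branch 1.1.1.2 (add P):
                ○ open, literals {P=T, T=T}.
          branch 1.1.2 (add Q):
            (~R | P): β-rule — branch into ~R  //  P.
              branch 1.1.2.1 (add ~R):
                ○ open, literals {Q=T, R=F, T=T}.
              branch 1.1.2.2 (add P):
                ○ open, literals {P=T, Q=T, T=T}.
      branch 1.2 (add (~P | (~T -> S))):
        (P | Q): β-rule — branch into P  //  Q.
          branch 1.2.1 (add P):
            (~P | (~T -> S)): β-rule — branch into ~P  //  (~T -> S).
              branch 1.2.1.1 (add ~P):
                × closes — contains both P and ~P.
              branch 1.2.1.2 (add (~T -> S)):
                (~T -> S): β-rule — branch into ~~T  //  S.
                  branch 1.2.1.2.1 (add ~~T):
                    ○ open, literals {P=T, T=T}.
                  branch 1.2.1.2.2 (add S):
                    ○ open, literals {P=T, S=T}.
          branch 1.2.2 (add Q):
            (~P | (~T -> S)): β-rule — branch into ~P  //  (~T -> S).
              branch 1.2.2.1 (add ~P):
                ○ open, literals {P=F, Q=T}.
              branch 1.2.2.2 (add (~T -> S)):
                (~T -> S): β-rule — branch into ~~T  //  S.
                  branch 1.2.2.2.1 (add ~~T):
                    ○ open, literals {Q=T, T=T}.
                  branch 1.2.2.2.2 (add S):
                    ○ open, literals {Q=T, S=T}.
  branch 2 (add R):
    (((~R | P) -> ~T) -> (~P | (~T -> S))): β-rule — branch into ~((~R | P) -> ~T)  //  (~P | (~T -> S)).
      branch 2.1 (add ~((~R | P) -> ~T)):
        ~((~R | P) -> ~T): α-rule — add (~R | P), ~~T.
        (~R | P): β-rule — branch into ~R  //  P.
          branch 2.1.1 (add ~R):
            × closes — contains both R and ~R.
          branch 2.1.2 (add P):
            ○ open, literals {P=T, R=T, T=T}.
      branch 2.2 (add (~P | (~T -> S))):
        (~P | (~T -> S)): β-rule — branch into ~P  //  (~T -> S).
          branch 2.2.1 (add ~P):
            ○ open, literals {P=F, R=T}.
          branch 2.2.2 (add (~T -> S)):
            (~T -> S): β-rule — branch into ~~T  //  S.
              branch 2.2.2.1 (add ~~T):
                ○ open, literals {R=T, T=T}.
              branch 2.2.2.2 (add S):
                ○ open, literals {R=T, S=T}.
2 branches closed, 13 open.
Each open branch fixes some atoms; the unmentioned ones are free. Counting distinct full assignments: branch {P=T, R=F, T=T} (Q, S) contributes 4 new; branch {P=T, T=T} (Q, R, S) contributes 4 new; branch {Q=T, R=F, T=T} (P, S) contributes 2 new; branch {P=T, Q=T, T=T} (R, S) contributes 0 new; branch {P=T, T=T} (Q, R, S) contributes 0 new; branch {P=T, S=T} (Q, R, T) contributes 4 new; branch {P=F, Q=T} (R, S, T) contributes 6 new; branch {Q=T, T=T} (P, R, S) contributes 0 new; branch {Q=T, S=T} (P, R, T) contributes 0 new; branch {P=T, R=T, T=T} (Q, S) contributes 0 new; branch {P=F, R=T} (Q, S, T) contributes 4 new; branch {R=T, T=T} (P, Q, S) contributes 0 new; branch {R=T, S=T} (P, Q, T) contributes 0 new. Total: 24.

24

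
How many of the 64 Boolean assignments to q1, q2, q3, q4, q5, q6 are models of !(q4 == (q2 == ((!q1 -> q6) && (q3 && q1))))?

Initial set: {!(q4 == (q2 == ((!q1 -> q6) && (q3 && q1))))}.
!(q4 == (q2 == ((!q1 -> q6) && (q3 && q1)))): β-rule — branch into q4, !(q2 == ((!q1 -> q6) && (q3 && q1)))  //  !q4, (q2 == ((!q1 -> q6) && (q3 && q1))).
  branch 1 (add q4, !(q2 == ((!q1 -> q6) && (q3 && q1)))):
    !(q2 == ((!q1 -> q6) && (q3 && q1))): β-rule — branch into q2, !((!q1 -> q6) && (q3 && q1))  //  !q2, ((!q1 -> q6) && (q3 && q1)).
      branch 1.1 (add q2, !((!q1 -> q6) && (q3 && q1))):
        !((!q1 -> q6) && (q3 && q1)): β-rule — branch into !(!q1 -> q6)  //  !(q3 && q1).
          branch 1.1.1 (add !(!q1 -> q6)):
            !(!q1 -> q6): α-rule — add !q1, !q6.
            ○ open, literals {q1=false, q2=true, q4=true, q6=false}.
          branch 1.1.2 (add !(q3 && q1)):
            !(q3 && q1): β-rule — branch into !q3  //  !q1.
              branch 1.1.2.1 (add !q3):
                ○ open, literals {q2=true, q3=false, q4=true}.
              branch 1.1.2.2 (add !q1):
                ○ open, literals {q1=false, q2=true, q4=true}.
      branch 1.2 (add !q2, ((!q1 -> q6) && (q3 && q1))):
        ((!q1 -> q6) && (q3 && q1)): α-rule — add (!q1 -> q6), (q3 && q1).
        (q3 && q1): α-rule — add q3, q1.
        (!q1 -> q6): β-rule — branch into !!q1  //  q6.
          branch 1.2.1 (add !!q1):
            ○ open, literals {q1=true, q2=false, q3=true, q4=true}.
          branch 1.2.2 (add q6):
            ○ open, literals {q1=true, q2=false, q3=true, q4=true, q6=true}.
  branch 2 (add !q4, (q2 == ((!q1 -> q6) && (q3 && q1)))):
    (q2 == ((!q1 -> q6) && (q3 && q1))): β-rule — branch into q2, ((!q1 -> q6) && (q3 && q1))  //  !q2, !((!q1 -> q6) && (q3 && q1)).
      branch 2.1 (add q2, ((!q1 -> q6) && (q3 && q1))):
        ((!q1 -> q6) && (q3 && q1)): α-rule — add (!q1 -> q6), (q3 && q1).
        (q3 && q1): α-rule — add q3, q1.
        (!q1 -> q6): β-rule — branch into !!q1  //  q6.
          branch 2.1.1 (add !!q1):
            ○ open, literals {q1=true, q2=true, q3=true, q4=false}.
          branch 2.1.2 (add q6):
            ○ open, literals {q1=true, q2=true, q3=true, q4=false, q6=true}.
      branch 2.2 (add !q2, !((!q1 -> q6) && (q3 && q1))):
        !((!q1 -> q6) && (q3 && q1)): β-rule — branch into !(!q1 -> q6)  //  !(q3 && q1).
          branch 2.2.1 (add !(!q1 -> q6)):
            !(!q1 -> q6): α-rule — add !q1, !q6.
            ○ open, literals {q1=false, q2=false, q4=false, q6=false}.
          branch 2.2.2 (add !(q3 && q1)):
            !(q3 && q1): β-rule — branch into !q3  //  !q1.
              branch 2.2.2.1 (add !q3):
                ○ open, literals {q2=false, q3=false, q4=false}.
              branch 2.2.2.2 (add !q1):
                ○ open, literals {q1=false, q2=false, q4=false}.
0 branches closed, 10 open.
Each open branch fixes some atoms; the unmentioned ones are free. Counting distinct full assignments: branch {q1=false, q2=true, q4=true, q6=false} (q3, q5) contributes 4 new; branch {q2=true, q3=false, q4=true} (q1, q5, q6) contributes 6 new; branch {q1=false, q2=true, q4=true} (q3, q5, q6) contributes 2 new; branch {q1=true, q2=false, q3=true, q4=true} (q5, q6) contributes 4 new; branch {q1=true, q2=false, q3=true, q4=true, q6=true} (q5) contributes 0 new; branch {q1=true, q2=true, q3=true, q4=false} (q5, q6) contributes 4 new; branch {q1=true, q2=true, q3=true, q4=false, q6=true} (q5) contributes 0 new; branch {q1=false, q2=false, q4=false, q6=false} (q3, q5) contributes 4 new; branch {q2=false, q3=false, q4=false} (q1, q5, q6) contributes 6 new; branch {q1=false, q2=false, q4=false} (q3, q5, q6) contributes 2 new. Total: 32.

32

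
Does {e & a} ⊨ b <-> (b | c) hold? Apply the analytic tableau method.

Initial set: {T (e & a); F (b <-> (b | c))}.
T (e & a): α-rule — add T e, T a.
F (b <-> (b | c)): β-rule — branch into T b, F (b | c)  //  F b, T (b | c).
  branch 1 (add T b, F (b | c)):
    F (b | c): α-rule — add F b, F c.
    × closes — contains both b and ~b.
  branch 2 (add F b, T (b | c)):
    T (b | c): β-rule — branch into T b  //  T c.
      branch 2.1 (add T b):
        × closes — contains both b and ~b.
      branch 2.2 (add T c):
        ○ open, literals {a=true, b=false, c=true, e=true}.
2 branches closed, 1 open.
An open branch gives a countermodel: a=true, b=false, c=true, e=true (unmentioned atoms arbitrary); the premises hold there but the conclusion fails.

No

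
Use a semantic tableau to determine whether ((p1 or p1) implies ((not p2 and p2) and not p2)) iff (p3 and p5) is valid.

Not valid

Assume the negation and expand:
Initial set: {not (((p1 or p1) implies ((not p2 and p2) and not p2)) iff (p3 and p5))}.
not (((p1 or p1) implies ((not p2 and p2) and not p2)) iff (p3 and p5)): β-rule — branch into ((p1 or p1) implies ((not p2 and p2) and not p2)), not (p3 and p5)  //  not ((p1 or p1) implies ((not p2 and p2) and not p2)), (p3 and p5).
  branch 1 (add ((p1 or p1) implies ((not p2 and p2) and not p2)), not (p3 and p5)):
    ((p1 or p1) implies ((not p2 and p2) and not p2)): β-rule — branch into not (p1 or p1)  //  ((not p2 and p2) and not p2).
      branch 1.1 (add not (p1 or p1)):
        not (p1 or p1): α-rule — add not p1, not p1.
        not (p3 and p5): β-rule — branch into not p3  //  not p5.
          branch 1.1.1 (add not p3):
            ○ open, literals {p1=0, p3=0}.
          branch 1.1.2 (add not p5):
            ○ open, literals {p1=0, p5=0}.
      branch 1.2 (add ((not p2 and p2) and not p2)):
        ((not p2 and p2) and not p2): α-rule — add (not p2 and p2), not p2.
        (not p2 and p2): α-rule — add not p2, p2.
        × closes — contains both p2 and not p2.
  branch 2 (add not ((p1 or p1) implies ((not p2 and p2) and not p2)), (p3 and p5)):
    not ((p1 or p1) implies ((not p2 and p2) and not p2)): α-rule — add (p1 or p1), not ((not p2 and p2) and not p2).
    (p3 and p5): α-rule — add p3, p5.
    (p1 or p1): β-rule — branch into p1  //  p1.
      branch 2.1 (add p1):
        not ((not p2 and p2) and not p2): β-rule — branch into not (not p2 and p2)  //  not not p2.
          branch 2.1.1 (add not (not p2 and p2)):
            not (not p2 and p2): β-rule — branch into not not p2  //  not p2.
              branch 2.1.1.1 (add not not p2):
                ○ open, literals {p1=1, p2=1, p3=1, p5=1}.
              branch 2.1.1.2 (add not p2):
                ○ open, literals {p1=1, p2=0, p3=1, p5=1}.
          branch 2.1.2 (add not not p2):
            ○ open, literals {p1=1, p2=1, p3=1, p5=1}.
      branch 2.2 (add p1):
        not ((not p2 and p2) and not p2): β-rule — branch into not (not p2 and p2)  //  not not p2.
          branch 2.2.1 (add not (not p2 and p2)):
            not (not p2 and p2): β-rule — branch into not not p2  //  not p2.
              branch 2.2.1.1 (add not not p2):
                ○ open, literals {p1=1, p2=1, p3=1, p5=1}.
              branch 2.2.1.2 (add not p2):
                ○ open, literals {p1=1, p2=0, p3=1, p5=1}.
          branch 2.2.2 (add not not p2):
            ○ open, literals {p1=1, p2=1, p3=1, p5=1}.
1 branch closed, 8 open.
An open branch gives a countermodel: p1=0, p3=0 (unmentioned atoms arbitrary); under it the original formula is false.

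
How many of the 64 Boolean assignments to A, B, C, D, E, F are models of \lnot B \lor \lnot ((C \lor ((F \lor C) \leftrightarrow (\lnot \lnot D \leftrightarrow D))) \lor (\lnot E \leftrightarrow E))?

Initial set: {(\lnot B \lor \lnot ((C \lor ((F \lor C) \leftrightarrow (\lnot \lnot D \leftrightarrow D))) \lor (\lnot E \leftrightarrow E)))}.
(\lnot B \lor \lnot ((C \lor ((F \lor C) \leftrightarrow (\lnot \lnot D \leftrightarrow D))) \lor (\lnot E \leftrightarrow E))): β-rule — branch into \lnot B  //  \lnot ((C \lor ((F \lor C) \leftrightarrow (\lnot \lnot D \leftrightarrow D))) \lor (\lnot E \leftrightarrow E)).
  branch 1 (add \lnot B):
    ○ open, literals {B=false}.
  branch 2 (add \lnot ((C \lor ((F \lor C) \leftrightarrow (\lnot \lnot D \leftrightarrow D))) \lor (\lnot E \leftrightarrow E))):
    \lnot ((C \lor ((F \lor C) \leftrightarrow (\lnot \lnot D \leftrightarrow D))) \lor (\lnot E \leftrightarrow E)): α-rule — add \lnot (C \lor ((F \lor C) \leftrightarrow (\lnot \lnot D \leftrightarrow D))), \lnot (\lnot E \leftrightarrow E).
    \lnot (C \lor ((F \lor C) \leftrightarrow (\lnot \lnot D \leftrightarrow D))): α-rule — add \lnot C, \lnot ((F \lor C) \leftrightarrow (\lnot \lnot D \leftrightarrow D)).
    \lnot (\lnot E \leftrightarrow E): β-rule — branch into \lnot E, \lnot E  //  \lnot \lnot E, E.
      branch 2.1 (add \lnot E, \lnot E):
        \lnot ((F \lor C) \leftrightarrow (\lnot \lnot D \leftrightarrow D)): β-rule — branch into (F \lor C), \lnot (\lnot \lnot D \leftrightarrow D)  //  \lnot (F \lor C), (\lnot \lnot D \leftrightarrow D).
          branch 2.1.1 (add (F \lor C), \lnot (\lnot \lnot D \leftrightarrow D)):
            (F \lor C): β-rule — branch into F  //  C.
              branch 2.1.1.1 (add F):
                \lnot (\lnot \lnot D \leftrightarrow D): β-rule — branch into \lnot \lnot D, \lnot D  //  \lnot \lnot \lnot D, D.
                  branch 2.1.1.1.1 (add \lnot \lnot D, \lnot D):
                    \lnot \lnot D: drop double negation, giving D.
                    × closes — contains both D and \lnot D.
                  branch 2.1.1.1.2 (add \lnot \lnot \lnot D, D):
                    \lnot \lnot \lnot D: drop double negation, giving \lnot D.
                    × closes — contains both D and \lnot D.
              branch 2.1.1.2 (add C):
                × closes — contains both C and \lnot C.
          branch 2.1.2 (add \lnot (F \lor C), (\lnot \lnot D \leftrightarrow D)):
            \lnot (F \lor C): α-rule — add \lnot F, \lnot C.
            (\lnot \lnot D \leftrightarrow D): β-rule — branch into \lnot \lnot D, D  //  \lnot \lnot \lnot D, \lnot D.
              branch 2.1.2.1 (add \lnot \lnot D, D):
                \lnot \lnot D: drop double negation, giving D.
                ○ open, literals {C=false, D=true, E=false, F=false}.
              branch 2.1.2.2 (add \lnot \lnot \lnot D, \lnot D):
                \lnot \lnot \lnot D: drop double negation, giving \lnot D.
                ○ open, literals {C=false, D=false, E=false, F=false}.
      branch 2.2 (add \lnot \lnot E, E):
        \lnot ((F \lor C) \leftrightarrow (\lnot \lnot D \leftrightarrow D)): β-rule — branch into (F \lor C), \lnot (\lnot \lnot D \leftrightarrow D)  //  \lnot (F \lor C), (\lnot \lnot D \leftrightarrow D).
          branch 2.2.1 (add (F \lor C), \lnot (\lnot \lnot D \leftrightarrow D)):
            (F \lor C): β-rule — branch into F  //  C.
              branch 2.2.1.1 (add F):
                \lnot (\lnot \lnot D \leftrightarrow D): β-rule — branch into \lnot \lnot D, \lnot D  //  \lnot \lnot \lnot D, D.
                  branch 2.2.1.1.1 (add \lnot \lnot D, \lnot D):
                    \lnot \lnot D: drop double negation, giving D.
                    × closes — contains both D and \lnot D.
                  branch 2.2.1.1.2 (add \lnot \lnot \lnot D, D):
                    \lnot \lnot \lnot D: drop double negation, giving \lnot D.
                    × closes — contains both D and \lnot D.
              branch 2.2.1.2 (add C):
                × closes — contains both C and \lnot C.
          branch 2.2.2 (add \lnot (F \lor C), (\lnot \lnot D \leftrightarrow D)):
            \lnot (F \lor C): α-rule — add \lnot F, \lnot C.
            (\lnot \lnot D \leftrightarrow D): β-rule — branch into \lnot \lnot D, D  //  \lnot \lnot \lnot D, \lnot D.
              branch 2.2.2.1 (add \lnot \lnot D, D):
                \lnot \lnot D: drop double negation, giving D.
                ○ open, literals {C=false, D=true, E=true, F=false}.
              branch 2.2.2.2 (add \lnot \lnot \lnot D, \lnot D):
                \lnot \lnot \lnot D: drop double negation, giving \lnot D.
                ○ open, literals {C=false, D=false, E=true, F=false}.
6 branches closed, 5 open.
Each open branch fixes some atoms; the unmentioned ones are free. Counting distinct full assignments: branch {B=false} (A, C, D, E, F) contributes 32 new; branch {C=false, D=true, E=false, F=false} (A, B) contributes 2 new; branch {C=false, D=false, E=false, F=false} (A, B) contributes 2 new; branch {C=false, D=true, E=true, F=false} (A, B) contributes 2 new; branch {C=false, D=false, E=true, F=false} (A, B) contributes 2 new. Total: 40.

40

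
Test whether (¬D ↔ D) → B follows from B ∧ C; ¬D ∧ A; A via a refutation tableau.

Initial set: {(B ∧ C); (¬D ∧ A); A; ¬((¬D ↔ D) → B)}.
(B ∧ C): α-rule — add B, C.
(¬D ∧ A): α-rule — add ¬D, A.
¬((¬D ↔ D) → B): α-rule — add (¬D ↔ D), ¬B.
× closes — contains both B and ¬B.
All 1 branch closes.
Every branch closed, so the premises entail the conclusion.

Yes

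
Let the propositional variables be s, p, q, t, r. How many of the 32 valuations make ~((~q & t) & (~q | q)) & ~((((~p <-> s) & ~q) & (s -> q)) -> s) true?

Initial set: {(~((~q & t) & (~q | q)) & ~((((~p <-> s) & ~q) & (s -> q)) -> s))}.
(~((~q & t) & (~q | q)) & ~((((~p <-> s) & ~q) & (s -> q)) -> s)): α-rule — add ~((~q & t) & (~q | q)), ~((((~p <-> s) & ~q) & (s -> q)) -> s).
~((((~p <-> s) & ~q) & (s -> q)) -> s): α-rule — add (((~p <-> s) & ~q) & (s -> q)), ~s.
(((~p <-> s) & ~q) & (s -> q)): α-rule — add ((~p <-> s) & ~q), (s -> q).
((~p <-> s) & ~q): α-rule — add (~p <-> s), ~q.
~((~q & t) & (~q | q)): β-rule — branch into ~(~q & t)  //  ~(~q | q).
  branch 1 (add ~(~q & t)):
    (s -> q): β-rule — branch into ~s  //  q.
      branch 1.1 (add ~s):
        (~p <-> s): β-rule — branch into ~p, s  //  ~~p, ~s.
          branch 1.1.1 (add ~p, s):
            × closes — contains both s and ~s.
          branch 1.1.2 (add ~~p, ~s):
            ~(~q & t): β-rule — branch into ~~q  //  ~t.
              branch 1.1.2.1 (add ~~q):
                × closes — contains both q and ~q.
              branch 1.1.2.2 (add ~t):
                ○ open, literals {p=T, q=F, s=F, t=F}.
      branch 1.2 (add q):
        × closes — contains both q and ~q.
  branch 2 (add ~(~q | q)):
    ~(~q | q): α-rule — add ~~q, ~q.
    × closes — contains both q and ~q.
4 branches closed, 1 open.
Each open branch fixes some atoms; the unmentioned ones are free. Counting distinct full assignments: branch {p=T, q=F, s=F, t=F} (r) contributes 2 new. Total: 2.

2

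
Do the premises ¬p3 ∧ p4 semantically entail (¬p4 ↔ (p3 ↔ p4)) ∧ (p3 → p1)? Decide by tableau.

Yes

Initial set: {(¬p3 ∧ p4); ¬((¬p4 ↔ (p3 ↔ p4)) ∧ (p3 → p1))}.
(¬p3 ∧ p4): α-rule — add ¬p3, p4.
¬((¬p4 ↔ (p3 ↔ p4)) ∧ (p3 → p1)): β-rule — branch into ¬(¬p4 ↔ (p3 ↔ p4))  //  ¬(p3 → p1).
  branch 1 (add ¬(¬p4 ↔ (p3 ↔ p4))):
    ¬(¬p4 ↔ (p3 ↔ p4)): β-rule — branch into ¬p4, ¬(p3 ↔ p4)  //  ¬¬p4, (p3 ↔ p4).
      branch 1.1 (add ¬p4, ¬(p3 ↔ p4)):
        × closes — contains both p4 and ¬p4.
      branch 1.2 (add ¬¬p4, (p3 ↔ p4)):
        (p3 ↔ p4): β-rule — branch into p3, p4  //  ¬p3, ¬p4.
          branch 1.2.1 (add p3, p4):
            × closes — contains both p3 and ¬p3.
          branch 1.2.2 (add ¬p3, ¬p4):
            × closes — contains both p4 and ¬p4.
  branch 2 (add ¬(p3 → p1)):
    ¬(p3 → p1): α-rule — add p3, ¬p1.
    × closes — contains both p3 and ¬p3.
All 4 branches close.
Every branch closed, so the premises entail the conclusion.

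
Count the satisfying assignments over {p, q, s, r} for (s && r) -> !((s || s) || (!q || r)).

12

Initial set: {((s && r) -> !((s || s) || (!q || r)))}.
((s && r) -> !((s || s) || (!q || r))): β-rule — branch into !(s && r)  //  !((s || s) || (!q || r)).
  branch 1 (add !(s && r)):
    !(s && r): β-rule — branch into !s  //  !r.
      branch 1.1 (add !s):
        ○ open, literals {s=false}.
      branch 1.2 (add !r):
        ○ open, literals {r=false}.
  branch 2 (add !((s || s) || (!q || r))):
    !((s || s) || (!q || r)): α-rule — add !(s || s), !(!q || r).
    !(s || s): α-rule — add !s, !s.
    !(!q || r): α-rule — add !!q, !r.
    ○ open, literals {q=true, r=false, s=false}.
0 branches closed, 3 open.
Each open branch fixes some atoms; the unmentioned ones are free. Counting distinct full assignments: branch {s=false} (p, q, r) contributes 8 new; branch {r=false} (p, q, s) contributes 4 new; branch {q=true, r=false, s=false} (p) contributes 0 new. Total: 12.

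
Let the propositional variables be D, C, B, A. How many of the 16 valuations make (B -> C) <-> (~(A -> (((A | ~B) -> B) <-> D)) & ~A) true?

4

Initial set: {((B -> C) <-> (~(A -> (((A | ~B) -> B) <-> D)) & ~A))}.
((B -> C) <-> (~(A -> (((A | ~B) -> B) <-> D)) & ~A)): β-rule — branch into (B -> C), (~(A -> (((A | ~B) -> B) <-> D)) & ~A)  //  ~(B -> C), ~(~(A -> (((A | ~B) -> B) <-> D)) & ~A).
  branch 1 (add (B -> C), (~(A -> (((A | ~B) -> B) <-> D)) & ~A)):
    (~(A -> (((A | ~B) -> B) <-> D)) & ~A): α-rule — add ~(A -> (((A | ~B) -> B) <-> D)), ~A.
    ~(A -> (((A | ~B) -> B) <-> D)): α-rule — add A, ~(((A | ~B) -> B) <-> D).
    × closes — contains both A and ~A.
  branch 2 (add ~(B -> C), ~(~(A -> (((A | ~B) -> B) <-> D)) & ~A)):
    ~(B -> C): α-rule — add B, ~C.
    ~(~(A -> (((A | ~B) -> B) <-> D)) & ~A): β-rule — branch into ~~(A -> (((A | ~B) -> B) <-> D))  //  ~~A.
      branch 2.1 (add ~~(A -> (((A | ~B) -> B) <-> D))):
        ~~(A -> (((A | ~B) -> B) <-> D)): β-rule — branch into ~A  //  (((A | ~B) -> B) <-> D).
          branch 2.1.1 (add ~A):
            ○ open, literals {A=F, B=T, C=F}.
          branch 2.1.2 (add (((A | ~B) -> B) <-> D)):
            (((A | ~B) -> B) <-> D): β-rule — branch into ((A | ~B) -> B), D  //  ~((A | ~B) -> B), ~D.
              branch 2.1.2.1 (add ((A | ~B) -> B), D):
                ((A | ~B) -> B): β-rule — branch into ~(A | ~B)  //  B.
                  branch 2.1.2.1.1 (add ~(A | ~B)):
                    ~(A | ~B): α-rule — add ~A, ~~B.
                    ○ open, literals {A=F, B=T, C=F, D=T}.
                  branch 2.1.2.1.2 (add B):
                    ○ open, literals {B=T, C=F, D=T}.
              branch 2.1.2.2 (add ~((A | ~B) -> B), ~D):
                ~((A | ~B) -> B): α-rule — add (A | ~B), ~B.
                × closes — contains both B and ~B.
      branch 2.2 (add ~~A):
        ○ open, literals {A=T, B=T, C=F}.
2 branches closed, 4 open.
Each open branch fixes some atoms; the unmentioned ones are free. Counting distinct full assignments: branch {A=F, B=T, C=F} (D) contributes 2 new; branch {A=F, B=T, C=F, D=T} (none free) contributes 0 new; branch {B=T, C=F, D=T} (A) contributes 1 new; branch {A=T, B=T, C=F} (D) contributes 1 new. Total: 4.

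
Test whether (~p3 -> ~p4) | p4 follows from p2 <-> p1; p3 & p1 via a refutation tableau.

Yes

Initial set: {(p2 <-> p1); (p3 & p1); ~((~p3 -> ~p4) | p4)}.
(p3 & p1): α-rule — add p3, p1.
~((~p3 -> ~p4) | p4): α-rule — add ~(~p3 -> ~p4), ~p4.
~(~p3 -> ~p4): α-rule — add ~p3, ~~p4.
× closes — contains both p3 and ~p3.
All 1 branch closes.
Every branch closed, so the premises entail the conclusion.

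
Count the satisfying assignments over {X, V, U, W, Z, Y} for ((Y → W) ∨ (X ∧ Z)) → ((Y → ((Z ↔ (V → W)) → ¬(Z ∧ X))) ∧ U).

Initial set: {(((Y → W) ∨ (X ∧ Z)) → ((Y → ((Z ↔ (V → W)) → ¬(Z ∧ X))) ∧ U))}.
(((Y → W) ∨ (X ∧ Z)) → ((Y → ((Z ↔ (V → W)) → ¬(Z ∧ X))) ∧ U)): β-rule — branch into ¬((Y → W) ∨ (X ∧ Z))  //  ((Y → ((Z ↔ (V → W)) → ¬(Z ∧ X))) ∧ U).
  branch 1 (add ¬((Y → W) ∨ (X ∧ Z))):
    ¬((Y → W) ∨ (X ∧ Z)): α-rule — add ¬(Y → W), ¬(X ∧ Z).
    ¬(Y → W): α-rule — add Y, ¬W.
    ¬(X ∧ Z): β-rule — branch into ¬X  //  ¬Z.
      branch 1.1 (add ¬X):
        ○ open, literals {W=false, X=false, Y=true}.
      branch 1.2 (add ¬Z):
        ○ open, literals {W=false, Y=true, Z=false}.
  branch 2 (add ((Y → ((Z ↔ (V → W)) → ¬(Z ∧ X))) ∧ U)):
    ((Y → ((Z ↔ (V → W)) → ¬(Z ∧ X))) ∧ U): α-rule — add (Y → ((Z ↔ (V → W)) → ¬(Z ∧ X))), U.
    (Y → ((Z ↔ (V → W)) → ¬(Z ∧ X))): β-rule — branch into ¬Y  //  ((Z ↔ (V → W)) → ¬(Z ∧ X)).
      branch 2.1 (add ¬Y):
        ○ open, literals {U=true, Y=false}.
      branch 2.2 (add ((Z ↔ (V → W)) → ¬(Z ∧ X))):
        ((Z ↔ (V → W)) → ¬(Z ∧ X)): β-rule — branch into ¬(Z ↔ (V → W))  //  ¬(Z ∧ X).
          branch 2.2.1 (add ¬(Z ↔ (V → W))):
            ¬(Z ↔ (V → W)): β-rule — branch into Z, ¬(V → W)  //  ¬Z, (V → W).
              branch 2.2.1.1 (add Z, ¬(V → W)):
                ¬(V → W): α-rule — add V, ¬W.
                ○ open, literals {U=true, V=true, W=false, Z=true}.
              branch 2.2.1.2 (add ¬Z, (V → W)):
                (V → W): β-rule — branch into ¬V  //  W.
                  branch 2.2.1.2.1 (add ¬V):
                    ○ open, literals {U=true, V=false, Z=false}.
                  branch 2.2.1.2.2 (add W):
                    ○ open, literals {U=true, W=true, Z=false}.
          branch 2.2.2 (add ¬(Z ∧ X)):
            ¬(Z ∧ X): β-rule — branch into ¬Z  //  ¬X.
              branch 2.2.2.1 (add ¬Z):
                ○ open, literals {U=true, Z=false}.
              branch 2.2.2.2 (add ¬X):
                ○ open, literals {U=true, X=false}.
0 branches closed, 8 open.
Each open branch fixes some atoms; the unmentioned ones are free. Counting distinct full assignments: branch {W=false, X=false, Y=true} (V, U, Z) contributes 8 new; branch {W=false, Y=true, Z=false} (X, V, U) contributes 4 new; branch {U=true, Y=false} (X, V, W, Z) contributes 16 new; branch {U=true, V=true, W=false, Z=true} (X, Y) contributes 1 new; branch {U=true, V=false, Z=false} (X, W, Y) contributes 2 new; branch {U=true, W=true, Z=false} (X, V, Y) contributes 2 new; branch {U=true, Z=false} (X, V, W, Y) contributes 0 new; branch {U=true, X=false} (V, W, Z, Y) contributes 2 new. Total: 35.

35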